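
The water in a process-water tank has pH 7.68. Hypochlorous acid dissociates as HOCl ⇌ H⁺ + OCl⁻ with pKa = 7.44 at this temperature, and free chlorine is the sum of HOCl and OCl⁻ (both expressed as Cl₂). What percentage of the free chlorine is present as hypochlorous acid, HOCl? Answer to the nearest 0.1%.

[OCl⁻]/[HOCl] = 10^(pH − pKa) = 10^(7.68 − 7.44) = 10^0.24 = 1.738.
Fraction as HOCl = 1 / (1 + 1.738) = 0.3653.

36.5%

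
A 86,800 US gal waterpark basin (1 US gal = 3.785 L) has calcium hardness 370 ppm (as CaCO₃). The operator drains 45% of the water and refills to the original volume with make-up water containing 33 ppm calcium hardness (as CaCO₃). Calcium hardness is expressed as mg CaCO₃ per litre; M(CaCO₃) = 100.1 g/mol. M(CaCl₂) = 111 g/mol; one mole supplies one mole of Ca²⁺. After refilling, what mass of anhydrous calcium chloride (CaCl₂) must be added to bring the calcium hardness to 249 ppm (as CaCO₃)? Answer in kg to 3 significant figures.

11.2 kg

Volume: 86,800 US gal × 3.785 L/gal = 328,538 L.
After draining 45% and refilling: 370 × 0.55 + 33 × 0.45 = 218.35 ppm.
Deficit to target: 249 − 218.35 = 30.65 mg/L.
As CaCO₃: 30.65 mg/L × 328,538 L = 10,070 g; ÷ 100.1 = 100.6 mol Ca²⁺.
Mass: 100.6 × 111 = 11,170 g.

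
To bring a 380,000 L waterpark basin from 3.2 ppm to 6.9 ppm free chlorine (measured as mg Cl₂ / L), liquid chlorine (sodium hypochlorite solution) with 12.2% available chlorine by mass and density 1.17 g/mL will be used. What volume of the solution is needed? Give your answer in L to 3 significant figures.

9.85 L

Chlorine deficit: 6.9 − 3.2 = 3.7 ppm = 3.7 mg/L as Cl₂.
Cl₂ equivalent needed: 3.7 mg/L × 380,000 L = 1,406,000 mg = 1406 g.
Product at 12.2% available chlorine: 1406 / 0.122 = 11,520 g.
Volume at density 1.17 g/mL: 11,520 g ÷ 1.17 g/mL = 9850 mL.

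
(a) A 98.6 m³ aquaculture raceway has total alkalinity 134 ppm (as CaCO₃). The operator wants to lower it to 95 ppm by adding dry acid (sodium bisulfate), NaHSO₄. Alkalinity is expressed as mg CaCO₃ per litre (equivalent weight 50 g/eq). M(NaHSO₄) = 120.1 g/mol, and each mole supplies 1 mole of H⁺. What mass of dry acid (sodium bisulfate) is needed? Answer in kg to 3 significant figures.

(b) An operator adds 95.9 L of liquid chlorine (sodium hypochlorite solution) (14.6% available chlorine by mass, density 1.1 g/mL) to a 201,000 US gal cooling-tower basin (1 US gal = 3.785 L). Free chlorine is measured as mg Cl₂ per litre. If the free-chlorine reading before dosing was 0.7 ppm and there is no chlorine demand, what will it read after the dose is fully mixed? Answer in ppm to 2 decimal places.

(a) 9.24 kg; (b) 20.94 ppm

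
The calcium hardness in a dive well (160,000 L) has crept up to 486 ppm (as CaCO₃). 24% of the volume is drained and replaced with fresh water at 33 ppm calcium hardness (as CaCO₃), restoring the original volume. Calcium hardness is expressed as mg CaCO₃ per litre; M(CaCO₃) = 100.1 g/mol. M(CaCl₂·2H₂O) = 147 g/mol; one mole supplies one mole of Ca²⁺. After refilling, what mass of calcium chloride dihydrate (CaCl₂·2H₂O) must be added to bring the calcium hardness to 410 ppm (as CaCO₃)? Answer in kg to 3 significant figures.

After draining 24% and refilling: 486 × 0.76 + 33 × 0.24 = 377.28 ppm.
Deficit to target: 410 − 377.28 = 32.72 mg/L.
As CaCO₃: 32.72 mg/L × 160,000 L = 5235 g; ÷ 100.1 = 52.3 mol Ca²⁺.
Mass: 52.3 × 147 = 7688 g.

7.69 kg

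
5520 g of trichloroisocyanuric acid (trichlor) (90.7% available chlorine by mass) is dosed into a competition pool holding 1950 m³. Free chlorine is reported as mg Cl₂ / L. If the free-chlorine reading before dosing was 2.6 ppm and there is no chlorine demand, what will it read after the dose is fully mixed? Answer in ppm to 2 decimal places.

Volume: 1950 m³ = 1,950,000 L.
Available chlorine delivered: 5520 g × 0.907 = 5007 g as Cl₂.
Concentration rise: 5007 g / 1,950,000 L = 2.568 mg/L = 2.57 ppm.
Final FC: 2.6 + 2.57 = 5.17 ppm.

5.17 ppm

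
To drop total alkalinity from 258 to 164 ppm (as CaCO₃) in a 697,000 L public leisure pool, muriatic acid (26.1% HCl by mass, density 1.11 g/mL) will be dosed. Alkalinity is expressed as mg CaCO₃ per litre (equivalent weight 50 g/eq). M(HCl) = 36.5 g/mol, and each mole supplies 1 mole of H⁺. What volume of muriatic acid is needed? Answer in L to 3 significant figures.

Alkalinity to neutralize: (258 − 164) = 94 mg/L as CaCO₃ × 697,000 L = 65,520 g as CaCO₃.
Equivalents of H⁺ required: 65,520 ÷ 50 g/eq = 1310 eq = 1310 mol HCl.
Mass of HCl: 1310 × 36.5 = 47,830 g.
Mass of 26.1% solution: 47,830 / 0.261 = 183,200 g.
Volume: 183,200 g ÷ 1.11 g/mL = 165,100 mL.

165 L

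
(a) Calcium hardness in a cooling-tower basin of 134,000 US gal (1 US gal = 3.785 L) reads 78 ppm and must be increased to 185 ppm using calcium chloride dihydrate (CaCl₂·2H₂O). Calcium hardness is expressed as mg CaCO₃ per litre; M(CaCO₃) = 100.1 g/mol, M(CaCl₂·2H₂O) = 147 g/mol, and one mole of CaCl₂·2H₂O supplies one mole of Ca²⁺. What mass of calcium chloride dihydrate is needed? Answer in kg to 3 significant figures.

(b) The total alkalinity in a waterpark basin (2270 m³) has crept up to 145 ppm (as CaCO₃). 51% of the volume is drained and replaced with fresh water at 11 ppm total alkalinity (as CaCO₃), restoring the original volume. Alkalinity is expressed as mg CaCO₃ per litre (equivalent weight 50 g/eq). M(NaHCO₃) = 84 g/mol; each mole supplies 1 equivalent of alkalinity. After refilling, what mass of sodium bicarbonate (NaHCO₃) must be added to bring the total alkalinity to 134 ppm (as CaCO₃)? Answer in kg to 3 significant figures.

(a) 79.7 kg; (b) 219 kg

(a) Volume: 134,000 US gal × 3.785 L/gal = 507,190 L.
(a) Hardness to add: (185 − 78) = 107 mg/L as CaCO₃ × 507,190 L = 54,270 g as CaCO₃.
(a) Moles of Ca²⁺ (1 mol Ca²⁺ ≡ 1 mol CaCO₃): 54,270 / 100.1 g/mol = 542.2 mol.
(a) Mass of CaCl₂·2H₂O: 542.2 × 147 = 79,700 g.

(b) Volume: 2270 m³ = 2,270,000 L.
(b) After draining 51% and refilling: 145 × 0.49 + 11 × 0.51 = 76.66 ppm.
(b) Deficit to target: 134 − 76.66 = 57.34 mg/L.
(b) As CaCO₃: 57.34 mg/L × 2,270,000 L = 130,200 g; ÷ 50 g/eq ÷ 1 = 2603 mol NaHCO₃.
(b) Mass: 2603 × 84 = 218,700 g.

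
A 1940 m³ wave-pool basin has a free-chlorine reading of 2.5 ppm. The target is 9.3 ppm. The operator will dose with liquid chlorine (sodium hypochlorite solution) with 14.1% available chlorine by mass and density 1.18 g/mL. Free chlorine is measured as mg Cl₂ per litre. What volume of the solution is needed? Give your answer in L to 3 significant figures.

79.3 L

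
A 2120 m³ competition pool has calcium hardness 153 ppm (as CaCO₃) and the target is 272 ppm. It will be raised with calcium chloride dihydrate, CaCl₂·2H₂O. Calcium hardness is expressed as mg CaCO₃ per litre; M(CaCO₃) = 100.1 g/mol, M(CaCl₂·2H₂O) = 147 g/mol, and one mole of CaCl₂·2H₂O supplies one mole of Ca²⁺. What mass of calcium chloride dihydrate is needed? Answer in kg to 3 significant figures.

370 kg

Volume: 2120 m³ = 2,120,000 L.
Hardness to add: (272 − 153) = 119 mg/L as CaCO₃ × 2,120,000 L = 252,300 g as CaCO₃.
Moles of Ca²⁺ (1 mol Ca²⁺ ≡ 1 mol CaCO₃): 252,300 / 100.1 g/mol = 2520 mol.
Mass of CaCl₂·2H₂O: 2520 × 147 = 370,500 g.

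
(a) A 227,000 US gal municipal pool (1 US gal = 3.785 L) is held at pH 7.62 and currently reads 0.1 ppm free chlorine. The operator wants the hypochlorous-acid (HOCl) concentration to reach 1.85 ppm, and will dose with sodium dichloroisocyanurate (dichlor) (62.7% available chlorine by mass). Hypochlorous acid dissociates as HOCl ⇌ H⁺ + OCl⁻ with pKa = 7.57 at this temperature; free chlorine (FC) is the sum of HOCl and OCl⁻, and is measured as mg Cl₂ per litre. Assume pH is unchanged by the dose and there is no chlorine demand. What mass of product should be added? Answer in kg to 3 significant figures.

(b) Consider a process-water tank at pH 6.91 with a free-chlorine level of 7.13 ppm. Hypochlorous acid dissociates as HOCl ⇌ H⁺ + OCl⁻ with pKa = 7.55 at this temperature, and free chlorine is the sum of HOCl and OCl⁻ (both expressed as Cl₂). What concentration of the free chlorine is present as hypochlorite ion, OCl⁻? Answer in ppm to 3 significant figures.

(a) 5.24 kg; (b) 1.33 ppm

(a) Volume: 227,000 US gal × 3.785 L/gal = 859,195 L.
(a) [OCl⁻]/[HOCl] = 10^(pH − pKa) = 10^(7.62 − 7.57) = 1.122; fraction as HOCl = 1/(1 + 1.122) = 0.4712.
(a) Free chlorine required for 1.85 ppm HOCl: 1.85 / 0.4712 = 3.926 ppm.
(a) FC to add: 3.926 − 0.1 = 3.826 mg/L as Cl₂.
(a) Cl₂ equivalent: 3.826 mg/L × 859,195 L = 3287 g.
(a) Product at 62.7% available Cl: 3287 / 0.627 = 5243 g.

(b) [OCl⁻]/[HOCl] = 10^(pH − pKa) = 10^(6.91 − 7.55) = 10^-0.64 = 0.2291.
(b) Fraction as HOCl = 1 / (1 + 0.2291) = 0.8136.
(b) OCl⁻ = (1 − 0.8136) × 7.13 ppm = 1.329 ppm.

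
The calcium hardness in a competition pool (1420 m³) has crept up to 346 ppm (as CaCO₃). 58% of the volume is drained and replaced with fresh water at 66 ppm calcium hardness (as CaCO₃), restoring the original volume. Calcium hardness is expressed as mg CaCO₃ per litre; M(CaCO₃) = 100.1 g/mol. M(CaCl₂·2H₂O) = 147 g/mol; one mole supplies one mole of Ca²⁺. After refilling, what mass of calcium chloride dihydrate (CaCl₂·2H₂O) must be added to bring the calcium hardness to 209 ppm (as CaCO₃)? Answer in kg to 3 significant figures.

53.0 kg

Volume: 1420 m³ = 1,420,000 L.
After draining 58% and refilling: 346 × 0.42 + 66 × 0.58 = 183.6 ppm.
Deficit to target: 209 − 183.6 = 25.4 mg/L.
As CaCO₃: 25.4 mg/L × 1,420,000 L = 36,070 g; ÷ 100.1 = 360.3 mol Ca²⁺.
Mass: 360.3 × 147 = 52,970 g.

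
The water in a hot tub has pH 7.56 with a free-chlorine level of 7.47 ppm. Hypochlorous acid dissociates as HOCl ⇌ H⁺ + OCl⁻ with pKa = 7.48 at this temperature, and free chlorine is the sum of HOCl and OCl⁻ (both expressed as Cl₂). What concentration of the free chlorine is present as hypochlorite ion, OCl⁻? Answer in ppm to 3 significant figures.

[OCl⁻]/[HOCl] = 10^(pH − pKa) = 10^(7.56 − 7.48) = 10^0.08 = 1.202.
Fraction as HOCl = 1 / (1 + 1.202) = 0.4541.
OCl⁻ = (1 − 0.4541) × 7.47 ppm = 4.078 ppm.

4.08 ppm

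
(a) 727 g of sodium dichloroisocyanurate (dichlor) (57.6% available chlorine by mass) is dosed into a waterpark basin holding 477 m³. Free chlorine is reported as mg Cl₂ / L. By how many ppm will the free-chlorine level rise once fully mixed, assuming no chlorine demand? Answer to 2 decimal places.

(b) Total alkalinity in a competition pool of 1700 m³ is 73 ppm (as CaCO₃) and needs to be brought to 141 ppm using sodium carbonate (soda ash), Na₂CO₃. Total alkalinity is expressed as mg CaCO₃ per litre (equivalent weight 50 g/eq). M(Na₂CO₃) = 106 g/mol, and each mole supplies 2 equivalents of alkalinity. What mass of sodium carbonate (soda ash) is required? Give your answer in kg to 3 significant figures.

(a) 0.88 ppm; (b) 123 kg

(a) Volume: 477 m³ = 477,000 L.
(a) Available chlorine delivered: 727 g × 0.576 = 418.8 g as Cl₂.
(a) Concentration rise: 418.8 g / 477,000 L = 0.8779 mg/L = 0.88 ppm.

(b) Volume: 1700 m³ = 1,700,000 L.
(b) Alkalinity to add: (141 − 73) = 68 mg/L as CaCO₃ × 1,700,000 L = 115,600 g as CaCO₃.
(b) Equivalents: 115,600 g ÷ 50 g/eq = 2312 eq.
(b) Each mole of Na₂CO₃ supplies 2 eq, so 2312 / 2 = 1156 mol.
(b) Mass: 1156 mol × 106 g/mol = 122,500 g.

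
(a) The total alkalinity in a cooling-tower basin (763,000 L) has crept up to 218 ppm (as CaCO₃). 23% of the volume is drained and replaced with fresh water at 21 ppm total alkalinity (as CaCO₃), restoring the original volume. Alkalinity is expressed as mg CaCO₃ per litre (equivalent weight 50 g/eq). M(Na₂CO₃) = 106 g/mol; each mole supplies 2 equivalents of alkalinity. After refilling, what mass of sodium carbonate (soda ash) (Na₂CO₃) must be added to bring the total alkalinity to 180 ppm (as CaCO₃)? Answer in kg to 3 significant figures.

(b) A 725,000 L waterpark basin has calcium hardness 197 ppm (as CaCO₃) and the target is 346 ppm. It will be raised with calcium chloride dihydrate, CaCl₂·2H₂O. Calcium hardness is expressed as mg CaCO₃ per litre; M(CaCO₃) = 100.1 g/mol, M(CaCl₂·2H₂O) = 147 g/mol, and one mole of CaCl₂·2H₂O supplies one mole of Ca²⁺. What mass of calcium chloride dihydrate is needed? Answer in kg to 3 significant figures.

(a) After draining 23% and refilling: 218 × 0.77 + 21 × 0.23 = 172.69 ppm.
(a) Deficit to target: 180 − 172.69 = 7.31 mg/L.
(a) As CaCO₃: 7.31 mg/L × 763,000 L = 5578 g; ÷ 50 g/eq ÷ 2 = 55.78 mol Na₂CO₃.
(a) Mass: 55.78 × 106 = 5912 g.

(b) Hardness to add: (346 − 197) = 149 mg/L as CaCO₃ × 725,000 L = 108,000 g as CaCO₃.
(b) Moles of Ca²⁺ (1 mol Ca²⁺ ≡ 1 mol CaCO₃): 108,000 / 100.1 g/mol = 1079 mol.
(b) Mass of CaCl₂·2H₂O: 1079 × 147 = 158,600 g.

(a) 5.91 kg; (b) 159 kg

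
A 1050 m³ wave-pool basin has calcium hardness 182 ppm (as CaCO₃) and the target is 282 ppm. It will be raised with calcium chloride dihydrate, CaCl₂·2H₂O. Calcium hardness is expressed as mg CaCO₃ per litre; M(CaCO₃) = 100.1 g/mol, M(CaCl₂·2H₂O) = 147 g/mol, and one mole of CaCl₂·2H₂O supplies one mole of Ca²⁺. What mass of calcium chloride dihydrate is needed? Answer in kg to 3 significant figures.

Volume: 1050 m³ = 1,050,000 L.
Hardness to add: (282 − 182) = 100 mg/L as CaCO₃ × 1,050,000 L = 105,000 g as CaCO₃.
Moles of Ca²⁺ (1 mol Ca²⁺ ≡ 1 mol CaCO₃): 105,000 / 100.1 g/mol = 1049 mol.
Mass of CaCl₂·2H₂O: 1049 × 147 = 154,200 g.

154 kg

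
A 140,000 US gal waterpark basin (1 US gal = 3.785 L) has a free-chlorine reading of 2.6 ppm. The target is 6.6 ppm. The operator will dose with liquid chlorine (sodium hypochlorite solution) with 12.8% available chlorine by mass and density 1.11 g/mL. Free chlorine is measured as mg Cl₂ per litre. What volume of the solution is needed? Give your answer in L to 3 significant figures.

14.9 L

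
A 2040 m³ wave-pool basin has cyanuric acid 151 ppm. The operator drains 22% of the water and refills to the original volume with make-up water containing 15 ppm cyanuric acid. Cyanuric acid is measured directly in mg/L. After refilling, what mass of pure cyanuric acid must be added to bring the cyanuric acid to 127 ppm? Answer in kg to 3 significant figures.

12.1 kg

Volume: 2040 m³ = 2,040,000 L.
After draining 22% and refilling: 151 × 0.78 + 15 × 0.22 = 121.08 ppm.
Deficit to target: 127 − 121.08 = 5.92 mg/L.
Mass: 5.92 mg/L × 2,040,000 L = 12,080 g cyanuric acid.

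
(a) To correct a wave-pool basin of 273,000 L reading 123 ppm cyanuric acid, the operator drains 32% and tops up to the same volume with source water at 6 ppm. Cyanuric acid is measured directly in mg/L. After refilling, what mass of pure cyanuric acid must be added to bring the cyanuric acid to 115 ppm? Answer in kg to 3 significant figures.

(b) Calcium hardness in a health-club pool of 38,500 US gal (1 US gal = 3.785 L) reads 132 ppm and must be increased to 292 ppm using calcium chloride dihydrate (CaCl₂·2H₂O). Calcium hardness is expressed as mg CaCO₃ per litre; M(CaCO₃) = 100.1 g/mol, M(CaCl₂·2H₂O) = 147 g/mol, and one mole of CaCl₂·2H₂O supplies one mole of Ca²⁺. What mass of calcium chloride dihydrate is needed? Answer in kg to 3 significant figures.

(a) 8.04 kg; (b) 34.2 kg

(a) After draining 32% and refilling: 123 × 0.68 + 6 × 0.32 = 85.56 ppm.
(a) Deficit to target: 115 − 85.56 = 29.44 mg/L.
(a) Mass: 29.44 mg/L × 273,000 L = 8037 g cyanuric acid.

(b) Volume: 38,500 US gal × 3.785 L/gal = 145,722 L.
(b) Hardness to add: (292 − 132) = 160 mg/L as CaCO₃ × 145,722 L = 23,320 g as CaCO₃.
(b) Moles of Ca²⁺ (1 mol Ca²⁺ ≡ 1 mol CaCO₃): 23,320 / 100.1 g/mol = 232.9 mol.
(b) Mass of CaCl₂·2H₂O: 232.9 × 147 = 34,240 g.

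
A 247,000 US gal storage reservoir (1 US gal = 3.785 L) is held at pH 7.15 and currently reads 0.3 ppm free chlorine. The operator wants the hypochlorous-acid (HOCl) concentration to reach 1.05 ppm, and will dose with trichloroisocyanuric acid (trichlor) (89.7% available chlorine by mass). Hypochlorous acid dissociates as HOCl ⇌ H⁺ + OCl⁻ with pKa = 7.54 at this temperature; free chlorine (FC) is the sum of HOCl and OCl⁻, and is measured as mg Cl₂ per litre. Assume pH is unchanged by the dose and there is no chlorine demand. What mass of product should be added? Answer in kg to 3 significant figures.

1.23 kg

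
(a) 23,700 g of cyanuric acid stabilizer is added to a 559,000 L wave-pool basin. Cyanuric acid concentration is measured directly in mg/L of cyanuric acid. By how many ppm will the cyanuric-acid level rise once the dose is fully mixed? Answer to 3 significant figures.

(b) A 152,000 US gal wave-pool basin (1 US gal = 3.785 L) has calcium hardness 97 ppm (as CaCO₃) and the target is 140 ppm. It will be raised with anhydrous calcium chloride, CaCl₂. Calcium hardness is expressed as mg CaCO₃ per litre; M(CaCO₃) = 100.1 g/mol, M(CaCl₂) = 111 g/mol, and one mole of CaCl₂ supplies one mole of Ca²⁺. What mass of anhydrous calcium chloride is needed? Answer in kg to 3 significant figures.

(a) 42.4 ppm; (b) 27.4 kg

(a) Rise: 23,700 g / 559,000 L × 1000 = 42.4 mg/L.

(b) Volume: 152,000 US gal × 3.785 L/gal = 575,320 L.
(b) Hardness to add: (140 − 97) = 43 mg/L as CaCO₃ × 575,320 L = 24,740 g as CaCO₃.
(b) Moles of Ca²⁺ (1 mol Ca²⁺ ≡ 1 mol CaCO₃): 24,740 / 100.1 g/mol = 247.1 mol.
(b) Mass of CaCl₂: 247.1 × 111 = 27,430 g.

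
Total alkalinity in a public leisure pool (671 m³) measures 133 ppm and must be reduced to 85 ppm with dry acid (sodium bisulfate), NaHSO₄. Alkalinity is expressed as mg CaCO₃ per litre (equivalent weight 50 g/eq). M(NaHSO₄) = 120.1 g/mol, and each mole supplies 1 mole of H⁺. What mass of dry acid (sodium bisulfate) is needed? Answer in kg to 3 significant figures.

77.4 kg

Volume: 671 m³ = 671,000 L.
Alkalinity to neutralize: (133 − 85) = 48 mg/L as CaCO₃ × 671,000 L = 32,210 g as CaCO₃.
Equivalents of H⁺ required: 32,210 ÷ 50 g/eq = 644.2 eq = 644.2 mol NaHSO₄.
Mass of NaHSO₄: 644.2 × 120.1 = 77,360 g.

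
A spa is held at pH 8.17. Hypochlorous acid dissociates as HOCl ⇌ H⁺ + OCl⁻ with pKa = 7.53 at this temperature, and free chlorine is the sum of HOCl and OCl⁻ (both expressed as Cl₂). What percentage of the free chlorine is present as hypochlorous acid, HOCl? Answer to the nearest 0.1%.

18.6%

[OCl⁻]/[HOCl] = 10^(pH − pKa) = 10^(8.17 − 7.53) = 10^0.64 = 4.365.
Fraction as HOCl = 1 / (1 + 4.365) = 0.1864.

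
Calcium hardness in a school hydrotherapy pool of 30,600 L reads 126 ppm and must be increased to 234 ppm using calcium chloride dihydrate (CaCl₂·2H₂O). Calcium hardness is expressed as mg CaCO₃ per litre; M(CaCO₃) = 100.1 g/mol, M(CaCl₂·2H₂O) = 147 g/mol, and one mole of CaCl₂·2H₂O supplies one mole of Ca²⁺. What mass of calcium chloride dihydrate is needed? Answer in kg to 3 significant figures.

Hardness to add: (234 − 126) = 108 mg/L as CaCO₃ × 30,600 L = 3305 g as CaCO₃.
Moles of Ca²⁺ (1 mol Ca²⁺ ≡ 1 mol CaCO₃): 3305 / 100.1 g/mol = 33.01 mol.
Mass of CaCl₂·2H₂O: 33.01 × 147 = 4853 g.

4.85 kg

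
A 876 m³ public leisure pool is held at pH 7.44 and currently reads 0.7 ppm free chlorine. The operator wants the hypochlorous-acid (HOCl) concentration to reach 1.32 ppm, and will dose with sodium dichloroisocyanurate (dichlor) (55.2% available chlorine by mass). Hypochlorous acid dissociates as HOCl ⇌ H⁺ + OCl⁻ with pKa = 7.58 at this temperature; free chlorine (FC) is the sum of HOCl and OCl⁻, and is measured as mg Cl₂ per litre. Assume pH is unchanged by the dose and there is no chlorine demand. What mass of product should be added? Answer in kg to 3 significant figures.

2.50 kg

Volume: 876 m³ = 876,000 L.
[OCl⁻]/[HOCl] = 10^(pH − pKa) = 10^(7.44 − 7.58) = 0.7244; fraction as HOCl = 1/(1 + 0.7244) = 0.5799.
Free chlorine required for 1.32 ppm HOCl: 1.32 / 0.5799 = 2.276 ppm.
FC to add: 2.276 − 0.7 = 1.576 mg/L as Cl₂.
Cl₂ equivalent: 1.576 mg/L × 876,000 L = 1381 g.
Product at 55.2% available Cl: 1381 / 0.552 = 2501 g.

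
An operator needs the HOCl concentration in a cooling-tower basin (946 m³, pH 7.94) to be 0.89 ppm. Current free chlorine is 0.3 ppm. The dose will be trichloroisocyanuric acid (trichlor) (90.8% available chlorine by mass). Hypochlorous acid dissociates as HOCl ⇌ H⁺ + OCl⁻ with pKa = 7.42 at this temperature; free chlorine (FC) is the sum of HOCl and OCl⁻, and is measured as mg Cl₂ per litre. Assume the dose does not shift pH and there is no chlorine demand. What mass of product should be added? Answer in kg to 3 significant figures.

3.69 kg

Volume: 946 m³ = 946,000 L.
[OCl⁻]/[HOCl] = 10^(pH − pKa) = 10^(7.94 − 7.42) = 3.311; fraction as HOCl = 1/(1 + 3.311) = 0.2319.
Free chlorine required for 0.89 ppm HOCl: 0.89 / 0.2319 = 3.837 ppm.
FC to add: 3.837 − 0.3 = 3.537 mg/L as Cl₂.
Cl₂ equivalent: 3.537 mg/L × 946,000 L = 3346 g.
Product at 90.8% available Cl: 3346 / 0.908 = 3685 g.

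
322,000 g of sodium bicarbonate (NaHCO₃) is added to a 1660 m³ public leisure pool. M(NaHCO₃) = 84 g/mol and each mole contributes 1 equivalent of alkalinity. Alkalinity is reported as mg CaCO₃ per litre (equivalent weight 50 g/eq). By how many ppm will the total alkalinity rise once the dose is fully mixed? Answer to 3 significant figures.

Volume: 1660 m³ = 1,660,000 L.
Moles of NaHCO₃: 322,000 g ÷ 84 g/mol = 3833 mol → 3833 eq of alkalinity.
As CaCO₃: 3833 eq × 50 g/eq = 191,700 g.
Rise: 191,700 g / 1,660,000 L × 1000 = 115.5 mg/L.

115 ppm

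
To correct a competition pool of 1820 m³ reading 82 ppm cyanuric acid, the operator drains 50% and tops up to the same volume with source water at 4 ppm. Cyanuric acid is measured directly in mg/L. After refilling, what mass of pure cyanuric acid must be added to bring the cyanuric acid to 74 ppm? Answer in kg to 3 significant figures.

Volume: 1820 m³ = 1,820,000 L.
After draining 50% and refilling: 82 × 0.50 + 4 × 0.50 = 43 ppm.
Deficit to target: 74 − 43 = 31 mg/L.
Mass: 31 mg/L × 1,820,000 L = 56,420 g cyanuric acid.

56.4 kg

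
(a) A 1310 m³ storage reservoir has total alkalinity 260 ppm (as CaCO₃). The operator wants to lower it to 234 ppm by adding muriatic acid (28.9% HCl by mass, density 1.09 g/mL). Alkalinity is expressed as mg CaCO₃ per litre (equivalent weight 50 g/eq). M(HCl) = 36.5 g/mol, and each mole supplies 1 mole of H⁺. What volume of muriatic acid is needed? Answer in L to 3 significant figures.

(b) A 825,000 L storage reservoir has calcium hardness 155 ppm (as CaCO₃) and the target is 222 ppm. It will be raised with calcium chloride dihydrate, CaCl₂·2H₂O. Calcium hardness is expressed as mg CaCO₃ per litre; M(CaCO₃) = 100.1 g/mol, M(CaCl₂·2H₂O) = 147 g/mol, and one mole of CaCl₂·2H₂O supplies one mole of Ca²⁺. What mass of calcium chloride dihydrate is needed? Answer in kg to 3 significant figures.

(a) Volume: 1310 m³ = 1,310,000 L.
(a) Alkalinity to neutralize: (260 − 234) = 26 mg/L as CaCO₃ × 1,310,000 L = 34,060 g as CaCO₃.
(a) Equivalents of H⁺ required: 34,060 ÷ 50 g/eq = 681.2 eq = 681.2 mol HCl.
(a) Mass of HCl: 681.2 × 36.5 = 24,860 g.
(a) Mass of 28.9% solution: 24,860 / 0.289 = 86,030 g.
(a) Volume: 86,030 g ÷ 1.09 g/mL = 78,930 mL.

(b) Hardness to add: (222 − 155) = 67 mg/L as CaCO₃ × 825,000 L = 55,280 g as CaCO₃.
(b) Moles of Ca²⁺ (1 mol Ca²⁺ ≡ 1 mol CaCO₃): 55,280 / 100.1 g/mol = 552.2 mol.
(b) Mass of CaCl₂·2H₂O: 552.2 × 147 = 81,170 g.

(a) 78.9 L; (b) 81.2 kg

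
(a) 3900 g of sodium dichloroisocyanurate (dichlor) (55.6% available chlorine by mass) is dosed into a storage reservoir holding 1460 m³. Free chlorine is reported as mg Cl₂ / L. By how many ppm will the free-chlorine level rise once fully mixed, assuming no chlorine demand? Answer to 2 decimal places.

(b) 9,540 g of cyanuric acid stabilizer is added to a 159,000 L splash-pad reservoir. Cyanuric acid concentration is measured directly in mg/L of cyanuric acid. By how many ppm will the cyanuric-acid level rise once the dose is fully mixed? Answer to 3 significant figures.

(a) Volume: 1460 m³ = 1,460,000 L.
(a) Available chlorine delivered: 3900 g × 0.556 = 2168 g as Cl₂.
(a) Concentration rise: 2168 g / 1,460,000 L = 1.485 mg/L = 1.49 ppm.

(b) Rise: 9,540 g / 159,000 L × 1000 = 60 mg/L.

(a) 1.49 ppm; (b) 60.0 ppm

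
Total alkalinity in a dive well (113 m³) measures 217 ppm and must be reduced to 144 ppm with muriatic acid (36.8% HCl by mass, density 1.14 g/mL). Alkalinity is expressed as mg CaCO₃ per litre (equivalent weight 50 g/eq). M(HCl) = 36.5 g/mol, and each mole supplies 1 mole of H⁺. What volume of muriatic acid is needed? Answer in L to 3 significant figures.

14.4 L

Volume: 113 m³ = 113,000 L.
Alkalinity to neutralize: (217 − 144) = 73 mg/L as CaCO₃ × 113,000 L = 8249 g as CaCO₃.
Equivalents of H⁺ required: 8249 ÷ 50 g/eq = 165 eq = 165 mol HCl.
Mass of HCl: 165 × 36.5 = 6022 g.
Mass of 36.8% solution: 6022 / 0.368 = 16,360 g.
Volume: 16,360 g ÷ 1.14 g/mL = 14,350 mL.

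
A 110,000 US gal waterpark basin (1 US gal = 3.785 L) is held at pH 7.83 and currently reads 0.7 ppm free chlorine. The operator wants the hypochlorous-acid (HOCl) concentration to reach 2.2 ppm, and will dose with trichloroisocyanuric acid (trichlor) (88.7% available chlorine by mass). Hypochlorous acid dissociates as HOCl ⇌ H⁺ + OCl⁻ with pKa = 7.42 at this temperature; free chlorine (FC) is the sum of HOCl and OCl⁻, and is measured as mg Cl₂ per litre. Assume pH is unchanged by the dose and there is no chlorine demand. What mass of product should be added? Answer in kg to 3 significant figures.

Volume: 110,000 US gal × 3.785 L/gal = 416,350 L.
[OCl⁻]/[HOCl] = 10^(pH − pKa) = 10^(7.83 − 7.42) = 2.57; fraction as HOCl = 1/(1 + 2.57) = 0.2801.
Free chlorine required for 2.2 ppm HOCl: 2.2 / 0.2801 = 7.855 ppm.
FC to add: 7.855 − 0.7 = 7.155 mg/L as Cl₂.
Cl₂ equivalent: 7.155 mg/L × 416,350 L = 2979 g.
Product at 88.7% available Cl: 2979 / 0.887 = 3358 g.

3.36 kg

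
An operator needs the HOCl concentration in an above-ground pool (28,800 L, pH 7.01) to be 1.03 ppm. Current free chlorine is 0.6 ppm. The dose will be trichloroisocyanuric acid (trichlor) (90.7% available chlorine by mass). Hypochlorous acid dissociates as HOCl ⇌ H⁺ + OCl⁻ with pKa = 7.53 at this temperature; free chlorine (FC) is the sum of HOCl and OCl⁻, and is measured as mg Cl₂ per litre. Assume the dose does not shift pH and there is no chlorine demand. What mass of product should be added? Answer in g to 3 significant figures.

23.5 g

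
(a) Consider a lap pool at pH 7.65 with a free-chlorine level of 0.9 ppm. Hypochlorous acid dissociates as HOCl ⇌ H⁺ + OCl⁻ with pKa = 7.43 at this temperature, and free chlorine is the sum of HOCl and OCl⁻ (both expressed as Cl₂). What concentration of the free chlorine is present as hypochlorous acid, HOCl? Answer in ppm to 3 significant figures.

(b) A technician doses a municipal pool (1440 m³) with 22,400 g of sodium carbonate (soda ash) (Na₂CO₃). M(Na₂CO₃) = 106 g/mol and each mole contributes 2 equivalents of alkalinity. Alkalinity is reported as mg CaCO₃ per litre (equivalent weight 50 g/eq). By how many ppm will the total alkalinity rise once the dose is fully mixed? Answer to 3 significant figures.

(a) [OCl⁻]/[HOCl] = 10^(pH − pKa) = 10^(7.65 − 7.43) = 10^0.22 = 1.66.
(a) Fraction as HOCl = 1 / (1 + 1.66) = 0.376.
(a) HOCl = 0.376 × 0.9 ppm = 0.3384 ppm.

(b) Volume: 1440 m³ = 1,440,000 L.
(b) Moles of Na₂CO₃: 22,400 g ÷ 106 g/mol = 211.3 mol → 422.6 eq of alkalinity.
(b) As CaCO₃: 422.6 eq × 50 g/eq = 21,130 g.
(b) Rise: 21,130 g / 1,440,000 L × 1000 = 14.68 mg/L.

(a) 0.338 ppm; (b) 14.7 ppm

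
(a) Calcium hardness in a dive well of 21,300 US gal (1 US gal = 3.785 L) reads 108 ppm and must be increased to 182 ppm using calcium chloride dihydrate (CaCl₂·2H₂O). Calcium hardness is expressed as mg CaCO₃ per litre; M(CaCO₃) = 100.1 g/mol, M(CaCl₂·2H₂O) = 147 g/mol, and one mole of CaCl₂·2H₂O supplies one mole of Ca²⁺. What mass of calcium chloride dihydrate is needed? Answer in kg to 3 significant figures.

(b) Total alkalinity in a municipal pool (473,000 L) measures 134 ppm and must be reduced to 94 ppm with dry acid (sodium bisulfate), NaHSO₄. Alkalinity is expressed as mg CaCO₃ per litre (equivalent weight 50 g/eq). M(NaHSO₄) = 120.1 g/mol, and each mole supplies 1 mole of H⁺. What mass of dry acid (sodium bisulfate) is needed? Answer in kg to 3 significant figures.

(a) 8.76 kg; (b) 45.4 kg

(a) Volume: 21,300 US gal × 3.785 L/gal = 80,620 L.
(a) Hardness to add: (182 − 108) = 74 mg/L as CaCO₃ × 80,620 L = 5966 g as CaCO₃.
(a) Moles of Ca²⁺ (1 mol Ca²⁺ ≡ 1 mol CaCO₃): 5966 / 100.1 g/mol = 59.6 mol.
(a) Mass of CaCl₂·2H₂O: 59.6 × 147 = 8761 g.

(b) Alkalinity to neutralize: (134 − 94) = 40 mg/L as CaCO₃ × 473,000 L = 18,920 g as CaCO₃.
(b) Equivalents of H⁺ required: 18,920 ÷ 50 g/eq = 378.4 eq = 378.4 mol NaHSO₄.
(b) Mass of NaHSO₄: 378.4 × 120.1 = 45,450 g.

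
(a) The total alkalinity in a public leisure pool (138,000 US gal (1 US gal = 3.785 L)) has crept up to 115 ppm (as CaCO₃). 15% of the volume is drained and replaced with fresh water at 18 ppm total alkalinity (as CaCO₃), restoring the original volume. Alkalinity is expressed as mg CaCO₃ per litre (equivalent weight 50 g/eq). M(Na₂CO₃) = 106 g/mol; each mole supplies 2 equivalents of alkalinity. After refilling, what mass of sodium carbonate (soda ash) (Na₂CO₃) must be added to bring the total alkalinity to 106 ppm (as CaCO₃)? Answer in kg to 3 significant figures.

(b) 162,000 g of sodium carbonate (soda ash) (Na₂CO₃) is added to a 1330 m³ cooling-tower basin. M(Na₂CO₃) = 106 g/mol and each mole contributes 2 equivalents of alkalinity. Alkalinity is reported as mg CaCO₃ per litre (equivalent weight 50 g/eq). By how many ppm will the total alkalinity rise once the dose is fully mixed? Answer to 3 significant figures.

(a) 3.07 kg; (b) 115 ppm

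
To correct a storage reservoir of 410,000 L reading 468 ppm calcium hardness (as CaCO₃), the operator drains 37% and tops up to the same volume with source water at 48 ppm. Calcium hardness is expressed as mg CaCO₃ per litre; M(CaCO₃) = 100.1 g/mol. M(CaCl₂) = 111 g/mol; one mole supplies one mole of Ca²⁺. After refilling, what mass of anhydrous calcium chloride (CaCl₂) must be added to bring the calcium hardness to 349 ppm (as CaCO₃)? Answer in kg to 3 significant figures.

16.5 kg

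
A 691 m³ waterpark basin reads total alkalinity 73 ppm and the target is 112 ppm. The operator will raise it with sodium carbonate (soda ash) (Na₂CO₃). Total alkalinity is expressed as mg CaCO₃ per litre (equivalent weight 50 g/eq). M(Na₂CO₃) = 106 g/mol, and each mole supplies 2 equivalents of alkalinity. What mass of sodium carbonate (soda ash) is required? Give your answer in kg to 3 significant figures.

Volume: 691 m³ = 691,000 L.
Alkalinity to add: (112 − 73) = 39 mg/L as CaCO₃ × 691,000 L = 26,950 g as CaCO₃.
Equivalents: 26,950 g ÷ 50 g/eq = 539 eq.
Each mole of Na₂CO₃ supplies 2 eq, so 539 / 2 = 269.5 mol.
Mass: 269.5 mol × 106 g/mol = 28,570 g.

28.6 kg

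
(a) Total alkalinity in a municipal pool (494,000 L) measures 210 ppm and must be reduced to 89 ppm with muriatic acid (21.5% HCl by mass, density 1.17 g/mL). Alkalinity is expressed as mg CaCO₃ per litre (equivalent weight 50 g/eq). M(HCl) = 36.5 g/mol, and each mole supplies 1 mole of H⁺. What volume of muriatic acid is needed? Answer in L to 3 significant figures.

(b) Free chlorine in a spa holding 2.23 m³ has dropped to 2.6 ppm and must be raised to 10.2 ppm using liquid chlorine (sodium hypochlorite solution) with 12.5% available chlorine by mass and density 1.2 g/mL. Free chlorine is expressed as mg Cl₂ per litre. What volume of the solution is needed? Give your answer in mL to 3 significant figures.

(a) Alkalinity to neutralize: (210 − 89) = 121 mg/L as CaCO₃ × 494,000 L = 59,770 g as CaCO₃.
(a) Equivalents of H⁺ required: 59,770 ÷ 50 g/eq = 1195 eq = 1195 mol HCl.
(a) Mass of HCl: 1195 × 36.5 = 43,640 g.
(a) Mass of 21.5% solution: 43,640 / 0.215 = 203,000 g.
(a) Volume: 203,000 g ÷ 1.17 g/mL = 173,500 mL.

(b) Volume: 2.23 m³ = 2,230 L.
(b) Chlorine deficit: 10.2 − 2.6 = 7.6 ppm = 7.6 mg/L as Cl₂.
(b) Cl₂ equivalent needed: 7.6 mg/L × 2,230 L = 16,950 mg = 16.95 g.
(b) Product at 12.5% available chlorine: 16.95 / 0.125 = 135.6 g.
(b) Volume at density 1.2 g/mL: 135.6 g ÷ 1.2 g/mL = 113 mL.

(a) 173 L; (b) 113 mL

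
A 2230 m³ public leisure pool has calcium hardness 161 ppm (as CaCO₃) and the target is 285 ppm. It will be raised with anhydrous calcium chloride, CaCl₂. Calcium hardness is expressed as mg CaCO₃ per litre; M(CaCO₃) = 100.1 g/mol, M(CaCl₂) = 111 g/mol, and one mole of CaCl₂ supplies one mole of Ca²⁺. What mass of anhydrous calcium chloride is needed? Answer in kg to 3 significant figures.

Volume: 2230 m³ = 2,230,000 L.
Hardness to add: (285 − 161) = 124 mg/L as CaCO₃ × 2,230,000 L = 276,500 g as CaCO₃.
Moles of Ca²⁺ (1 mol Ca²⁺ ≡ 1 mol CaCO₃): 276,500 / 100.1 g/mol = 2762 mol.
Mass of CaCl₂: 2762 × 111 = 306,600 g.

307 kg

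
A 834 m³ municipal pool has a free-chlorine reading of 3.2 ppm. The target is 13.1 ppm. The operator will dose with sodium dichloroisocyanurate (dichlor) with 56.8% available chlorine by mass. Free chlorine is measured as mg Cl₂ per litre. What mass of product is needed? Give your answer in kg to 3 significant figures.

14.5 kg

Volume: 834 m³ = 834,000 L.
Chlorine deficit: 13.1 − 3.2 = 9.9 ppm = 9.9 mg/L as Cl₂.
Cl₂ equivalent needed: 9.9 mg/L × 834,000 L = 8,257,000 mg = 8257 g.
Product at 56.8% available chlorine: 8257 / 0.568 = 14,540 g.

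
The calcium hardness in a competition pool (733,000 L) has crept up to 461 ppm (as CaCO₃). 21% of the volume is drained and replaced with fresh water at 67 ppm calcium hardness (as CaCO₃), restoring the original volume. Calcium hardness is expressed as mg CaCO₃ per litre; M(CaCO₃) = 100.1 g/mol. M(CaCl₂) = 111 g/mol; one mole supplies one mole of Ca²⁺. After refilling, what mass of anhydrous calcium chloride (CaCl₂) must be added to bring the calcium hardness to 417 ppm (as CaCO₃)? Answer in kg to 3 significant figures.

After draining 21% and refilling: 461 × 0.79 + 67 × 0.21 = 378.26 ppm.
Deficit to target: 417 − 378.26 = 38.74 mg/L.
As CaCO₃: 38.74 mg/L × 733,000 L = 28,400 g; ÷ 100.1 = 283.7 mol Ca²⁺.
Mass: 283.7 × 111 = 31,490 g.

31.5 kg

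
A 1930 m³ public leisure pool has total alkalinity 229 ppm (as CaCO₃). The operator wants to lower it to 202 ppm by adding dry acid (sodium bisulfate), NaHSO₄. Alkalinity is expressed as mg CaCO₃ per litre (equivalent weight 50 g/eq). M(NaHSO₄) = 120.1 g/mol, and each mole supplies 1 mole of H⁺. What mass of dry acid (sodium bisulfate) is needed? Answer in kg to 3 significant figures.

Volume: 1930 m³ = 1,930,000 L.
Alkalinity to neutralize: (229 − 202) = 27 mg/L as CaCO₃ × 1,930,000 L = 52,110 g as CaCO₃.
Equivalents of H⁺ required: 52,110 ÷ 50 g/eq = 1042 eq = 1042 mol NaHSO₄.
Mass of NaHSO₄: 1042 × 120.1 = 125,200 g.

125 kg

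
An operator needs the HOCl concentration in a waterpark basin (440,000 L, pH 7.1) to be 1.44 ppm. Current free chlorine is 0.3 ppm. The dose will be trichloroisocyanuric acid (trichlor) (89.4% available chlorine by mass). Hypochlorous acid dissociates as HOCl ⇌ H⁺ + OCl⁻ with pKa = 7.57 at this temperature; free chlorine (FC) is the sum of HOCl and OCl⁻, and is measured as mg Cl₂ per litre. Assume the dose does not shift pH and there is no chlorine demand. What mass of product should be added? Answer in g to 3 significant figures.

[OCl⁻]/[HOCl] = 10^(pH − pKa) = 10^(7.1 − 7.57) = 0.3388; fraction as HOCl = 1/(1 + 0.3388) = 0.7469.
Free chlorine required for 1.44 ppm HOCl: 1.44 / 0.7469 = 1.928 ppm.
FC to add: 1.928 − 0.3 = 1.628 mg/L as Cl₂.
Cl₂ equivalent: 1.628 mg/L × 440,000 L = 716.3 g.
Product at 89.4% available Cl: 716.3 / 0.894 = 801.2 g.

801 g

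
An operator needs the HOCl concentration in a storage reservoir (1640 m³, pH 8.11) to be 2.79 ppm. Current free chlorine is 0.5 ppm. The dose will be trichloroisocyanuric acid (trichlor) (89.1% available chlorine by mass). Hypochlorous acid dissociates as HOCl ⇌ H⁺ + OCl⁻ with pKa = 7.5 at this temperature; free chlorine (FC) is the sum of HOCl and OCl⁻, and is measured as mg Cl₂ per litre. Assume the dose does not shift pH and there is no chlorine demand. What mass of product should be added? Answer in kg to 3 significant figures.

Volume: 1640 m³ = 1,640,000 L.
[OCl⁻]/[HOCl] = 10^(pH − pKa) = 10^(8.11 − 7.5) = 4.074; fraction as HOCl = 1/(1 + 4.074) = 0.1971.
Free chlorine required for 2.79 ppm HOCl: 2.79 / 0.1971 = 14.16 ppm.
FC to add: 14.16 − 0.5 = 13.66 mg/L as Cl₂.
Cl₂ equivalent: 13.66 mg/L × 1,640,000 L = 22,400 g.
Product at 89.1% available Cl: 22,400 / 0.891 = 25,140 g.

25.1 kg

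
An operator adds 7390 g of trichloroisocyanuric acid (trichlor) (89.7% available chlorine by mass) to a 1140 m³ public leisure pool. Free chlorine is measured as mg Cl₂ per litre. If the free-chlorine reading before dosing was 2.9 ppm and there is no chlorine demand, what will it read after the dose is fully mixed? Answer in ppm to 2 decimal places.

8.71 ppm

Volume: 1140 m³ = 1,140,000 L.
Available chlorine delivered: 7390 g × 0.897 = 6629 g as Cl₂.
Concentration rise: 6629 g / 1,140,000 L = 5.815 mg/L = 5.81 ppm.
Final FC: 2.9 + 5.81 = 8.71 ppm.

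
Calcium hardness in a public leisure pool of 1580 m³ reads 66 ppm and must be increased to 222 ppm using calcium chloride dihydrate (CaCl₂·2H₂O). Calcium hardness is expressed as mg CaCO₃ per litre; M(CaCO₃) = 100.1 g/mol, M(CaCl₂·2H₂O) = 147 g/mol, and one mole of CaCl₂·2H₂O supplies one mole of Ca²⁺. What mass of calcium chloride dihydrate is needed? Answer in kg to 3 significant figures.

362 kg

Volume: 1580 m³ = 1,580,000 L.
Hardness to add: (222 − 66) = 156 mg/L as CaCO₃ × 1,580,000 L = 246,500 g as CaCO₃.
Moles of Ca²⁺ (1 mol Ca²⁺ ≡ 1 mol CaCO₃): 246,500 / 100.1 g/mol = 2462 mol.
Mass of CaCl₂·2H₂O: 2462 × 147 = 362,000 g.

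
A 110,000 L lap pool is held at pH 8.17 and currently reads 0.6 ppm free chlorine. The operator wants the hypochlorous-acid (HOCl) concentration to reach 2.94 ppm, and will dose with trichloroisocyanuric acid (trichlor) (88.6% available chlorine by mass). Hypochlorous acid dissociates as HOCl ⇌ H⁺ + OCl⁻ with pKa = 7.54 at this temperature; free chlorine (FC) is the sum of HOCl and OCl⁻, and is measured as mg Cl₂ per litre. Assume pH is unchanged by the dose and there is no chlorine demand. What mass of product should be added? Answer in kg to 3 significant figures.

[OCl⁻]/[HOCl] = 10^(pH − pKa) = 10^(8.17 − 7.54) = 4.266; fraction as HOCl = 1/(1 + 4.266) = 0.1899.
Free chlorine required for 2.94 ppm HOCl: 2.94 / 0.1899 = 15.48 ppm.
FC to add: 15.48 − 0.6 = 14.88 mg/L as Cl₂.
Cl₂ equivalent: 14.88 mg/L × 110,000 L = 1637 g.
Product at 88.6% available Cl: 1637 / 0.886 = 1848 g.

1.85 kg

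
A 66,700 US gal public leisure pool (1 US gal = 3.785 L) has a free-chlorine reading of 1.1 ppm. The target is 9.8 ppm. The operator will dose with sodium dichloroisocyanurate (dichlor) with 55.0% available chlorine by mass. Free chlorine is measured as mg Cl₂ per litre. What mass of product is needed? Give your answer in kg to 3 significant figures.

3.99 kg

Volume: 66,700 US gal × 3.785 L/gal = 252,460 L.
Chlorine deficit: 9.8 − 1.1 = 8.7 ppm = 8.7 mg/L as Cl₂.
Cl₂ equivalent needed: 8.7 mg/L × 252,460 L = 2,196,000 mg = 2196 g.
Product at 55.0% available chlorine: 2196 / 0.55 = 3993 g.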